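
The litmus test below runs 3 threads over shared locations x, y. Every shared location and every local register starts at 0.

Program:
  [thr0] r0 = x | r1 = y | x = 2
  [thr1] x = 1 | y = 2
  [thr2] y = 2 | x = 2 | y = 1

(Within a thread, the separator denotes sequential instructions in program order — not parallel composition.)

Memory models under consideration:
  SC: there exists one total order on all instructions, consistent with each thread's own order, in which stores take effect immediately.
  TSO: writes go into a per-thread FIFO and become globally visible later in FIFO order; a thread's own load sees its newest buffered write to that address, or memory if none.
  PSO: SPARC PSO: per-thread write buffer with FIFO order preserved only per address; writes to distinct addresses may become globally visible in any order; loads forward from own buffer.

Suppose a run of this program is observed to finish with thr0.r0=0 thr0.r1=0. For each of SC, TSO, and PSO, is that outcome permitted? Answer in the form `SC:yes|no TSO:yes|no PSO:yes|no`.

SC:yes TSO:yes PSO:yes

outcome vector order: (thr0.r0,thr0.r1)
SC (8): 00, 01, 02, 10, 11, 12, 21, 22
TSO (8): 00, 01, 02, 10, 11, 12, 21, 22
PSO (9): 00, 01, 02, 10, 11, 12, 20, 21, 22
target 00 ∈ {SC,TSO,PSO}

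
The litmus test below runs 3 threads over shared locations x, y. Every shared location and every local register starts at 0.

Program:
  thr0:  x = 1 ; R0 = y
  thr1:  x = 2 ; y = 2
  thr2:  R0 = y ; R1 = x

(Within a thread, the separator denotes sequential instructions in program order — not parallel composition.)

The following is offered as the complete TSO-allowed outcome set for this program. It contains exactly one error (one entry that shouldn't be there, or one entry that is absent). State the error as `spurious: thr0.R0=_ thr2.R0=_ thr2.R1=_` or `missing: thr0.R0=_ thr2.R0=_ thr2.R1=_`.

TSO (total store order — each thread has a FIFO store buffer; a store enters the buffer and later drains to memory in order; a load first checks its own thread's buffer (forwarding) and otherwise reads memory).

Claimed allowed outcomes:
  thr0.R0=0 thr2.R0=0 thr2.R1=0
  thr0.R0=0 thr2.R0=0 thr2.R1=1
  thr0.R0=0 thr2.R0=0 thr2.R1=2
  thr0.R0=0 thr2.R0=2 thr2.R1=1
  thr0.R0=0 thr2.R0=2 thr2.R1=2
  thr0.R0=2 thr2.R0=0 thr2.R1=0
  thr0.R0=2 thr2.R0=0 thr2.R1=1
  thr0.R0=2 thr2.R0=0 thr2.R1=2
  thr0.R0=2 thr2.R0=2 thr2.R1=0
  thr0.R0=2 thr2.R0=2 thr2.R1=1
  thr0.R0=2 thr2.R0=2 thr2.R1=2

spurious: thr0.R0=2 thr2.R0=2 thr2.R1=0

outcome vector order: (thr0.R0,thr2.R0,thr2.R1)
TSO: 10 outcomes — {000; 001; 002; 021; 022; 200; 201; 202; 221; 222}
claimed∖TSO = {220}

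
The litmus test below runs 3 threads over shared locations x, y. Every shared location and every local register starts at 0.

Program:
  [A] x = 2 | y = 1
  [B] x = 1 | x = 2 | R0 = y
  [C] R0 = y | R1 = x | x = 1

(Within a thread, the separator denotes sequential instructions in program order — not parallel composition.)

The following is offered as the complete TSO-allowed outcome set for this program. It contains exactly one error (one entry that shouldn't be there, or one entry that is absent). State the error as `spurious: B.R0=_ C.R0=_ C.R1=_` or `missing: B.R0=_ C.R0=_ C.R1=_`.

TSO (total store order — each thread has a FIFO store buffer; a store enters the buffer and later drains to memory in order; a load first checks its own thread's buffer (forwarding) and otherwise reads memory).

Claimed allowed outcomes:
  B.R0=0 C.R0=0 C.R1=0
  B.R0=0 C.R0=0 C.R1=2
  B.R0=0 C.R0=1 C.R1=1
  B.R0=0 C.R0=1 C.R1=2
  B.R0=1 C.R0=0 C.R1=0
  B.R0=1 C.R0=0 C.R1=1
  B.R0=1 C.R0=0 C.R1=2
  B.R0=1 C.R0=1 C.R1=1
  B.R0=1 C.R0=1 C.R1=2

missing: B.R0=0 C.R0=0 C.R1=1

outcome vector order: (B.R0,C.R0,C.R1)
TSO: 10 outcomes — {(0,0,0), (0,0,1), (0,0,2), (0,1,1), (0,1,2), (1,0,0), (1,0,1), (1,0,2), (1,1,1), (1,1,2)}
TSO∖claimed = {(0,0,1)}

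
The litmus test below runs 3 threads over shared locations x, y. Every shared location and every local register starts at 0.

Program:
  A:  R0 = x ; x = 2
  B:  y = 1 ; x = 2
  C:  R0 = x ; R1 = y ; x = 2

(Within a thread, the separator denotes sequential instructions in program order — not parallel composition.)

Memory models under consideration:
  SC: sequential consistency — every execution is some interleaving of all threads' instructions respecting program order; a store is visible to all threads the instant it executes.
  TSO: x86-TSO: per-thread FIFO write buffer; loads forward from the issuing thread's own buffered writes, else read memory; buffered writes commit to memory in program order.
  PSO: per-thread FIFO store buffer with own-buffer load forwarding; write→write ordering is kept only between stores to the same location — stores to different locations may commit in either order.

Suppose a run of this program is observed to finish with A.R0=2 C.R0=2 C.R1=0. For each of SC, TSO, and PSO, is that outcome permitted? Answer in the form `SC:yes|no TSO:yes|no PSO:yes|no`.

SC:no TSO:no PSO:yes

outcome vector order: (A.R0,C.R0,C.R1)
SC: 7 outcomes — {<0 0 0>; <0 0 1>; <0 2 0>; <0 2 1>; <2 0 0>; <2 0 1>; <2 2 1>}
TSO: 7 outcomes — {<0 0 0>; <0 0 1>; <0 2 0>; <0 2 1>; <2 0 0>; <2 0 1>; <2 2 1>}
PSO: 8 outcomes — {<0 0 0>; <0 0 1>; <0 2 0>; <0 2 1>; <2 0 0>; <2 0 1>; <2 2 0>; <2 2 1>}
target <2 2 0> ∈ {PSO}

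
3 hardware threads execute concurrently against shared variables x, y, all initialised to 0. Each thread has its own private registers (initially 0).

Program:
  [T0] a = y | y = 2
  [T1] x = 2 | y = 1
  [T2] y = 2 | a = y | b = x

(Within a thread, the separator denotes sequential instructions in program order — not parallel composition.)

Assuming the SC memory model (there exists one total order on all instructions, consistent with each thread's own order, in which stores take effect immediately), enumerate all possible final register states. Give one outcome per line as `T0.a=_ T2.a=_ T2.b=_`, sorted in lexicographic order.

T0.a=0 T2.a=1 T2.b=2
T0.a=0 T2.a=2 T2.b=0
T0.a=0 T2.a=2 T2.b=2
T0.a=1 T2.a=1 T2.b=2
T0.a=1 T2.a=2 T2.b=0
T0.a=1 T2.a=2 T2.b=2
T0.a=2 T2.a=1 T2.b=2
T0.a=2 T2.a=2 T2.b=0
T0.a=2 T2.a=2 T2.b=2

outcome vector order: (T0.a,T2.a,T2.b)
|SC outcomes| = 9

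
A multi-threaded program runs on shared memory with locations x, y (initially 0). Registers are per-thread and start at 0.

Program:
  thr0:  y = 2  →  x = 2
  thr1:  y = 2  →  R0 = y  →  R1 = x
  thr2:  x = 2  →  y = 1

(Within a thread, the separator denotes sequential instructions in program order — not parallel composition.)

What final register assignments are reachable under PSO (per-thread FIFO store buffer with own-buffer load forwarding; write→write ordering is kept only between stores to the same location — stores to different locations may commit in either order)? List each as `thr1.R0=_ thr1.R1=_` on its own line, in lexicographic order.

thr1.R0=1 thr1.R1=0
thr1.R0=1 thr1.R1=2
thr1.R0=2 thr1.R1=0
thr1.R0=2 thr1.R1=2

outcome vector order: (thr1.R0,thr1.R1)
|PSO outcomes| = 4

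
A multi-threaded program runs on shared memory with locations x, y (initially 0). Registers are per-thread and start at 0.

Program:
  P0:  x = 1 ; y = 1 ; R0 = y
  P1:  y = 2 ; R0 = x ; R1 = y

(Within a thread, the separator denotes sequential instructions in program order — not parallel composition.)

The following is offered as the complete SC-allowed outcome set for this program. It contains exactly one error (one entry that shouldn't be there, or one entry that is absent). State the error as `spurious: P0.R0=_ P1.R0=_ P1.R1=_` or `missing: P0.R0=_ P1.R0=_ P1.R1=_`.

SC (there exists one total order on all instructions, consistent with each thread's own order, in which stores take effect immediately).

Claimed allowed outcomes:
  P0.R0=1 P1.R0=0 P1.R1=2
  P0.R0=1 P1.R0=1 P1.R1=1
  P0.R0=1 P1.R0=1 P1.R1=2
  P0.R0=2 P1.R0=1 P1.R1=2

outcome vector order: (P0.R0,P1.R0,P1.R1)
SC: 5 outcomes — {1/0/1; 1/0/2; 1/1/1; 1/1/2; 2/1/2}
SC∖claimed = {1/0/1}

missing: P0.R0=1 P1.R0=0 P1.R1=1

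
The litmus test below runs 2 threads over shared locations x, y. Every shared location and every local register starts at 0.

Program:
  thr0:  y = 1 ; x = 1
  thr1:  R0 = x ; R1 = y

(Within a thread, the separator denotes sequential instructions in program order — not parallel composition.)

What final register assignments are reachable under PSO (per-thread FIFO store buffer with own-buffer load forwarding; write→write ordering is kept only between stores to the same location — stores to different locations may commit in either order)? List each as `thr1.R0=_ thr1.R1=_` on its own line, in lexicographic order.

outcome vector order: (thr1.R0,thr1.R1)
|PSO outcomes| = 4

thr1.R0=0 thr1.R1=0
thr1.R0=0 thr1.R1=1
thr1.R0=1 thr1.R1=0
thr1.R0=1 thr1.R1=1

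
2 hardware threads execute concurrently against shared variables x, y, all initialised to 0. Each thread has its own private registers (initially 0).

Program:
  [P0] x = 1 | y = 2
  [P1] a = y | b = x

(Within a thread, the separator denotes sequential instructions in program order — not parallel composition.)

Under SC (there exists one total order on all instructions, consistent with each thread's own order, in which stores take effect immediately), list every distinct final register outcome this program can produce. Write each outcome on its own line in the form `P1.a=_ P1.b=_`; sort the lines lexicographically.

P1.a=0 P1.b=0
P1.a=0 P1.b=1
P1.a=2 P1.b=1

outcome vector order: (P1.a,P1.b)
|SC outcomes| = 3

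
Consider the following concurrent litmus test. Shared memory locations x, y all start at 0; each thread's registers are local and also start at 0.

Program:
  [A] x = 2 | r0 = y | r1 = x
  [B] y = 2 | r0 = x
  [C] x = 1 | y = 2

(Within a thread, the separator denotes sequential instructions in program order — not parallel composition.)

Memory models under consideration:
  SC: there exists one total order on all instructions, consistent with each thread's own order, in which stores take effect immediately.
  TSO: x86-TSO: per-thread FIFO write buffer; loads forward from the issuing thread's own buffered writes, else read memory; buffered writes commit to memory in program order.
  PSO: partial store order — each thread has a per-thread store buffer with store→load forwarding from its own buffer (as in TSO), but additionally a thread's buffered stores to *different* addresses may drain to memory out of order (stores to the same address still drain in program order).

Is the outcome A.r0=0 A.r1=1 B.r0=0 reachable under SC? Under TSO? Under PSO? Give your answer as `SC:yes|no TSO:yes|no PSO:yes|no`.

outcome vector order: (A.r0,A.r1,B.r0)
[SC] allowed = {0/1/1; 0/1/2; 0/2/1; 0/2/2; 2/1/0; 2/1/1; 2/1/2; 2/2/0; 2/2/1; 2/2/2}
[TSO] allowed = {0/1/0; 0/1/1; 0/1/2; 0/2/0; 0/2/1; 0/2/2; 2/1/0; 2/1/1; 2/1/2; 2/2/0; 2/2/1; 2/2/2}
[PSO] allowed = {0/1/0; 0/1/1; 0/1/2; 0/2/0; 0/2/1; 0/2/2; 2/1/0; 2/1/1; 2/1/2; 2/2/0; 2/2/1; 2/2/2}
target 0/1/0 ∈ {TSO,PSO}

SC:no TSO:yes PSO:yes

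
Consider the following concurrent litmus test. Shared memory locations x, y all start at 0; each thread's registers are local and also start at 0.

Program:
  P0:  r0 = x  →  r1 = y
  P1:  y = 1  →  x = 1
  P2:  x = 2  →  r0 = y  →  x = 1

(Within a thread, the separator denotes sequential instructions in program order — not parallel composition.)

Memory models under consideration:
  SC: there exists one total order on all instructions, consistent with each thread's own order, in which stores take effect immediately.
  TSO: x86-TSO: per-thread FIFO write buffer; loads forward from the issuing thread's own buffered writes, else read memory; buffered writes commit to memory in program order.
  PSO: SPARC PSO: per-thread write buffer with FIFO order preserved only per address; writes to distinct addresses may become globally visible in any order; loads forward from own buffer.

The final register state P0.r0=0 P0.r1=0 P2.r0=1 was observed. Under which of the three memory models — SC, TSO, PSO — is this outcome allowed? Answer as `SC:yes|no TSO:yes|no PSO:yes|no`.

outcome vector order: (P0.r0,P0.r1,P2.r0)
[SC] allowed = {<0 0 0>, <0 0 1>, <0 1 0>, <0 1 1>, <1 0 0>, <1 1 0>, <1 1 1>, <2 0 0>, <2 0 1>, <2 1 0>, <2 1 1>}
[TSO] allowed = {<0 0 0>, <0 0 1>, <0 1 0>, <0 1 1>, <1 0 0>, <1 1 0>, <1 1 1>, <2 0 0>, <2 0 1>, <2 1 0>, <2 1 1>}
[PSO] allowed = {<0 0 0>, <0 0 1>, <0 1 0>, <0 1 1>, <1 0 0>, <1 0 1>, <1 1 0>, <1 1 1>, <2 0 0>, <2 0 1>, <2 1 0>, <2 1 1>}
target <0 0 1> ∈ {SC,TSO,PSO}

SC:yes TSO:yes PSO:yes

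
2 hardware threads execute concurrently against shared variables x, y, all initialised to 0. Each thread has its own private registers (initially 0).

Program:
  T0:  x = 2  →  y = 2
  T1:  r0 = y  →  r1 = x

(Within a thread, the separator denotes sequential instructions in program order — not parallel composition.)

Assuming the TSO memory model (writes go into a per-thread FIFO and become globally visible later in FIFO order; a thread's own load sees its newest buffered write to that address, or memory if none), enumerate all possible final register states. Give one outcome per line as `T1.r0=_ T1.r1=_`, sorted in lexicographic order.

T1.r0=0 T1.r1=0
T1.r0=0 T1.r1=2
T1.r0=2 T1.r1=2

outcome vector order: (T1.r0,T1.r1)
|TSO outcomes| = 3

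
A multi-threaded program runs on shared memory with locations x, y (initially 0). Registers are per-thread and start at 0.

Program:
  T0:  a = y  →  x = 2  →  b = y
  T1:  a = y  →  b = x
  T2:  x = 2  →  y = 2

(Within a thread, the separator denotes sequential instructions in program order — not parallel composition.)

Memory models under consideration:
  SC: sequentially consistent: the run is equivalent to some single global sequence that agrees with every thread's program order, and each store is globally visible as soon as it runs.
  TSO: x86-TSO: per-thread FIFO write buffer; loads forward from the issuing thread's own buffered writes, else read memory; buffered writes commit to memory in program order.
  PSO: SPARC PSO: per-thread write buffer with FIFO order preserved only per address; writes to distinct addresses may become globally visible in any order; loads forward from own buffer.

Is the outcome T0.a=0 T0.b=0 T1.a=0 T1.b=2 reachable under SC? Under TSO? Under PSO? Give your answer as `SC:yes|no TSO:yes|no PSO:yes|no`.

SC:yes TSO:yes PSO:yes

outcome vector order: (T0.a,T0.b,T1.a,T1.b)
under SC → (0,0,0,0), (0,0,0,2), (0,0,2,2), (0,2,0,0), (0,2,0,2), (0,2,2,2), (2,2,0,0), (2,2,0,2), (2,2,2,2)
under TSO → (0,0,0,0), (0,0,0,2), (0,0,2,2), (0,2,0,0), (0,2,0,2), (0,2,2,2), (2,2,0,0), (2,2,0,2), (2,2,2,2)
under PSO → (0,0,0,0), (0,0,0,2), (0,0,2,0), (0,0,2,2), (0,2,0,0), (0,2,0,2), (0,2,2,0), (0,2,2,2), (2,2,0,0), (2,2,0,2), (2,2,2,0), (2,2,2,2)
target (0,0,0,2) ∈ {SC,TSO,PSO}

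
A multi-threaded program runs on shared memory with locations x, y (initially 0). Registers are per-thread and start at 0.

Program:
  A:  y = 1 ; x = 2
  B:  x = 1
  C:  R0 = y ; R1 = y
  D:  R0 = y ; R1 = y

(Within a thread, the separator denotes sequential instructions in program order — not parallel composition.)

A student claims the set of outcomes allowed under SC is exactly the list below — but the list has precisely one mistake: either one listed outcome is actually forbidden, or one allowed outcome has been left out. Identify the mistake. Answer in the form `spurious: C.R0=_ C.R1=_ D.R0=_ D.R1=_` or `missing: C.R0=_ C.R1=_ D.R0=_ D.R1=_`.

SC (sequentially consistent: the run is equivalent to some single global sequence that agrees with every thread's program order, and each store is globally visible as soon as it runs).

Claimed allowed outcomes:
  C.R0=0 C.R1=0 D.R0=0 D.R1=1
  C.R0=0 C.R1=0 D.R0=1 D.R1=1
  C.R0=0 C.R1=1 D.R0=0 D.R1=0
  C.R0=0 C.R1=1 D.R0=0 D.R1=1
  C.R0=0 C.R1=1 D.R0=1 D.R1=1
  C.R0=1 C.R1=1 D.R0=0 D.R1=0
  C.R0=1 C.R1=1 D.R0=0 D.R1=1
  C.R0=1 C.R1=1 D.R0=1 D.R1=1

missing: C.R0=0 C.R1=0 D.R0=0 D.R1=0

outcome vector order: (C.R0,C.R1,D.R0,D.R1)
under SC → (0,0,0,0); (0,0,0,1); (0,0,1,1); (0,1,0,0); (0,1,0,1); (0,1,1,1); (1,1,0,0); (1,1,0,1); (1,1,1,1)
SC∖claimed = {(0,0,0,0)}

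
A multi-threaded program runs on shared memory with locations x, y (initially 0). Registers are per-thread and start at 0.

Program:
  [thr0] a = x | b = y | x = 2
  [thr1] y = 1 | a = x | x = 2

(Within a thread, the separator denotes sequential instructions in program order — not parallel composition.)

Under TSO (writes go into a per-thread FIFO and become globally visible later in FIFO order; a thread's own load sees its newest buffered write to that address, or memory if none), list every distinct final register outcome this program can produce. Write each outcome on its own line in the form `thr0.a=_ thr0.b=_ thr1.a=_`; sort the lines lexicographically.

thr0.a=0 thr0.b=0 thr1.a=0
thr0.a=0 thr0.b=0 thr1.a=2
thr0.a=0 thr0.b=1 thr1.a=0
thr0.a=0 thr0.b=1 thr1.a=2
thr0.a=2 thr0.b=1 thr1.a=0

outcome vector order: (thr0.a,thr0.b,thr1.a)
|TSO outcomes| = 5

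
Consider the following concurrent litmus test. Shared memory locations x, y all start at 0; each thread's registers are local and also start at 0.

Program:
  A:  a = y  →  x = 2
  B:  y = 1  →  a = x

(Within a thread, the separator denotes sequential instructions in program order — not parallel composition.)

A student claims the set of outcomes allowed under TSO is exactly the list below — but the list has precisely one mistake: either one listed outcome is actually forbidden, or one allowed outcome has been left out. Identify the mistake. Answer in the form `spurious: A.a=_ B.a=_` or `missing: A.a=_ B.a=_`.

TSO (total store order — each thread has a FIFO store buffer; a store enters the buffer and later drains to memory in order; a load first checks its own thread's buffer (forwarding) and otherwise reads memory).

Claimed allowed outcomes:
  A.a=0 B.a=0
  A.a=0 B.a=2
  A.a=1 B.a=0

outcome vector order: (A.a,B.a)
TSO: 4 outcomes — {<0 0>; <0 2>; <1 0>; <1 2>}
TSO∖claimed = {<1 2>}

missing: A.a=1 B.a=2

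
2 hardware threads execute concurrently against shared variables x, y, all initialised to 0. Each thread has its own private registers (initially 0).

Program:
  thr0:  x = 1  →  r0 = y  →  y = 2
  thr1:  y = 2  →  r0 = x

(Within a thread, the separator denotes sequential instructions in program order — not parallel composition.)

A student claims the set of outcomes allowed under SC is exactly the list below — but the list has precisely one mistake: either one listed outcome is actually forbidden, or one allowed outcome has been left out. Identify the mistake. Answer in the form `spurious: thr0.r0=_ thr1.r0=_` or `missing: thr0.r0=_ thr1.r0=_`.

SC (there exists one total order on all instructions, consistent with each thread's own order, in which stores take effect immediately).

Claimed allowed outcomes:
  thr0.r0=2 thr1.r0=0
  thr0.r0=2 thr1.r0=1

outcome vector order: (thr0.r0,thr1.r0)
under SC → 0/1 2/0 2/1
SC∖claimed = {0/1}

missing: thr0.r0=0 thr1.r0=1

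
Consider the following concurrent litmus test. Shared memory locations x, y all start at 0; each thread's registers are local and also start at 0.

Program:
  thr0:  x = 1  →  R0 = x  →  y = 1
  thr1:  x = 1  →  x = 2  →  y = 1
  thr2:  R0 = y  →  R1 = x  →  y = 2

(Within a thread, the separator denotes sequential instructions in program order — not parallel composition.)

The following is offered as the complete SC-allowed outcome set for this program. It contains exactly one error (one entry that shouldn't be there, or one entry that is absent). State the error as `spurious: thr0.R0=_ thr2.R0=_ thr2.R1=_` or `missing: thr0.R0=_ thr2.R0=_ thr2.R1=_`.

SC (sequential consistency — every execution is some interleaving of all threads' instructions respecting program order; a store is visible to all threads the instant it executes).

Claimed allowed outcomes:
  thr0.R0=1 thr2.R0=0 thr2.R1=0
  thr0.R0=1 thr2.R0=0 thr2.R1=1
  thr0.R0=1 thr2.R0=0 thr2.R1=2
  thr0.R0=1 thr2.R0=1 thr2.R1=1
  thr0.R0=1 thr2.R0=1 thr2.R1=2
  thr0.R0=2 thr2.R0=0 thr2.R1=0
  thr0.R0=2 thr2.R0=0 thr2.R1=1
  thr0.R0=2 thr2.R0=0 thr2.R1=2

outcome vector order: (thr0.R0,thr2.R0,thr2.R1)
SC (9): <1 0 0>; <1 0 1>; <1 0 2>; <1 1 1>; <1 1 2>; <2 0 0>; <2 0 1>; <2 0 2>; <2 1 2>
SC∖claimed = {<2 1 2>}

missing: thr0.R0=2 thr2.R0=1 thr2.R1=2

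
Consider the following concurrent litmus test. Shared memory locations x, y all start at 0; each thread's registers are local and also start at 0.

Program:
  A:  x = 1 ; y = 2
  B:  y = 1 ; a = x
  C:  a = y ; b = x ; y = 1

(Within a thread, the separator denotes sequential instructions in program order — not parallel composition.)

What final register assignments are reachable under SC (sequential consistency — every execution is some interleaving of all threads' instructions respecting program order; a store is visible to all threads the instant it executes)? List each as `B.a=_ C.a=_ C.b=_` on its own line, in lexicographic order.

outcome vector order: (B.a,C.a,C.b)
|SC outcomes| = 10

B.a=0 C.a=0 C.b=0
B.a=0 C.a=0 C.b=1
B.a=0 C.a=1 C.b=0
B.a=0 C.a=1 C.b=1
B.a=0 C.a=2 C.b=1
B.a=1 C.a=0 C.b=0
B.a=1 C.a=0 C.b=1
B.a=1 C.a=1 C.b=0
B.a=1 C.a=1 C.b=1
B.a=1 C.a=2 C.b=1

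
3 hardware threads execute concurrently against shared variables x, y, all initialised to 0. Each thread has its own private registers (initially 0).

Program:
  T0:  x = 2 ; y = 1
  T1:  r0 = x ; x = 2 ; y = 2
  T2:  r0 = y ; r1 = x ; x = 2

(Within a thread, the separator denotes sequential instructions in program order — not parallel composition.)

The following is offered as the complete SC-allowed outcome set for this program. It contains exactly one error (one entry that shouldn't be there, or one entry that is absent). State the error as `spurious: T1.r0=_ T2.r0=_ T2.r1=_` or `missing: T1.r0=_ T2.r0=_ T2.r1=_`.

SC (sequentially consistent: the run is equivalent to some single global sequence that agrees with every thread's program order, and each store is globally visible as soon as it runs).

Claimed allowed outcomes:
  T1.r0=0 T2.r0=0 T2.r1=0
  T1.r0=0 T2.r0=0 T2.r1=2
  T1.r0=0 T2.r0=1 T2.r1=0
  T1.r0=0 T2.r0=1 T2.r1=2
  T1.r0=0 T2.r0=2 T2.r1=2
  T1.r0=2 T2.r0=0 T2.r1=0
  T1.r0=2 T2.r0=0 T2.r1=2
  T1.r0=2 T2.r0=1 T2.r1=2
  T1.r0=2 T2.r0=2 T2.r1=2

outcome vector order: (T1.r0,T2.r0,T2.r1)
SC (8): 000, 002, 012, 022, 200, 202, 212, 222
claimed∖SC = {010}

spurious: T1.r0=0 T2.r0=1 T2.r1=0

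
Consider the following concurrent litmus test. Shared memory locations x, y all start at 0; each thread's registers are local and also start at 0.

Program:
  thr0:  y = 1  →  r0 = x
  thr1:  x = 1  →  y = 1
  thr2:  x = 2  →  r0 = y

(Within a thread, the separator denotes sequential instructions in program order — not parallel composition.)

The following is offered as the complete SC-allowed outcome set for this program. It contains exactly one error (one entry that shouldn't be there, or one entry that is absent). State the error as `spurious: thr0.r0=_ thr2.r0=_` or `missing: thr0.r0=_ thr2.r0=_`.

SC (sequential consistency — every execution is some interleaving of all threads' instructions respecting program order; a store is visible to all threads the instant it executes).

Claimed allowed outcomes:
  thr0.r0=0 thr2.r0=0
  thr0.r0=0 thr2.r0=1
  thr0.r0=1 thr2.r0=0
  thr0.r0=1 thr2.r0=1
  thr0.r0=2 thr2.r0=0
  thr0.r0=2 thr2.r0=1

spurious: thr0.r0=0 thr2.r0=0

outcome vector order: (thr0.r0,thr2.r0)
SC (5): 01 10 11 20 21
claimed∖SC = {00}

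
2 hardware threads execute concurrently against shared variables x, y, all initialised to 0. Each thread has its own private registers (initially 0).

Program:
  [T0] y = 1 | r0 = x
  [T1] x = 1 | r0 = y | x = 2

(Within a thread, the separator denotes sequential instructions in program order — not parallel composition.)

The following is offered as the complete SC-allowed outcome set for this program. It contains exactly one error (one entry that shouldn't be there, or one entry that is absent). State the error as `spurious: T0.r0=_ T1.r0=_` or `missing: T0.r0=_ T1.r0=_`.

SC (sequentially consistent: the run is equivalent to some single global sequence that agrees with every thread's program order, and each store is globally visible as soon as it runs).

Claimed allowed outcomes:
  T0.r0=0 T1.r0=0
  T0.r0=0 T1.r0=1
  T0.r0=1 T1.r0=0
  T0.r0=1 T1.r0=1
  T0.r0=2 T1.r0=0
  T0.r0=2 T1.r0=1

spurious: T0.r0=0 T1.r0=0

outcome vector order: (T0.r0,T1.r0)
[SC] allowed = {(0,1), (1,0), (1,1), (2,0), (2,1)}
claimed∖SC = {(0,0)}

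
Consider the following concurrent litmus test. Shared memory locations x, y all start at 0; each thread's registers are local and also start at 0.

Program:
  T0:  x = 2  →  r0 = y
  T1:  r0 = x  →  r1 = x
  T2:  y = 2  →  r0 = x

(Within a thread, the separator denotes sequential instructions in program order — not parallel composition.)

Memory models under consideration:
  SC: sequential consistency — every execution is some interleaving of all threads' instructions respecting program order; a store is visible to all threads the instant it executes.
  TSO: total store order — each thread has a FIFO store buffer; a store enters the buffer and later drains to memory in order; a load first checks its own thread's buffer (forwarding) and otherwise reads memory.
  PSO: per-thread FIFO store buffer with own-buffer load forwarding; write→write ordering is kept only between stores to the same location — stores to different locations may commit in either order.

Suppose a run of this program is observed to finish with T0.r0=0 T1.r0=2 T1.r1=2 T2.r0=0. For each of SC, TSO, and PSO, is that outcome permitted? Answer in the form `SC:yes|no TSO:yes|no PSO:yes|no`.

outcome vector order: (T0.r0,T1.r0,T1.r1,T2.r0)
[SC] allowed = {(0,0,0,2); (0,0,2,2); (0,2,2,2); (2,0,0,0); (2,0,0,2); (2,0,2,0); (2,0,2,2); (2,2,2,0); (2,2,2,2)}
[TSO] allowed = {(0,0,0,0); (0,0,0,2); (0,0,2,0); (0,0,2,2); (0,2,2,0); (0,2,2,2); (2,0,0,0); (2,0,0,2); (2,0,2,0); (2,0,2,2); (2,2,2,0); (2,2,2,2)}
[PSO] allowed = {(0,0,0,0); (0,0,0,2); (0,0,2,0); (0,0,2,2); (0,2,2,0); (0,2,2,2); (2,0,0,0); (2,0,0,2); (2,0,2,0); (2,0,2,2); (2,2,2,0); (2,2,2,2)}
target (0,2,2,0) ∈ {TSO,PSO}

SC:no TSO:yes PSO:yes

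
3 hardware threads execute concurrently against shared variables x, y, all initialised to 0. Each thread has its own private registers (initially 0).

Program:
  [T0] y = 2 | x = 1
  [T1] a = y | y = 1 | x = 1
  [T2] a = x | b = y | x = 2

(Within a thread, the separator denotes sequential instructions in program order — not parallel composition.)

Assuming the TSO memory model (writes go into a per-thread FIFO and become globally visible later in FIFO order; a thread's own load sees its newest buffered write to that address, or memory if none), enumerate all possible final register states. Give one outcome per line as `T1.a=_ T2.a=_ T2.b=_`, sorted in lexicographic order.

outcome vector order: (T1.a,T2.a,T2.b)
|TSO outcomes| = 10

T1.a=0 T2.a=0 T2.b=0
T1.a=0 T2.a=0 T2.b=1
T1.a=0 T2.a=0 T2.b=2
T1.a=0 T2.a=1 T2.b=1
T1.a=0 T2.a=1 T2.b=2
T1.a=2 T2.a=0 T2.b=0
T1.a=2 T2.a=0 T2.b=1
T1.a=2 T2.a=0 T2.b=2
T1.a=2 T2.a=1 T2.b=1
T1.a=2 T2.a=1 T2.b=2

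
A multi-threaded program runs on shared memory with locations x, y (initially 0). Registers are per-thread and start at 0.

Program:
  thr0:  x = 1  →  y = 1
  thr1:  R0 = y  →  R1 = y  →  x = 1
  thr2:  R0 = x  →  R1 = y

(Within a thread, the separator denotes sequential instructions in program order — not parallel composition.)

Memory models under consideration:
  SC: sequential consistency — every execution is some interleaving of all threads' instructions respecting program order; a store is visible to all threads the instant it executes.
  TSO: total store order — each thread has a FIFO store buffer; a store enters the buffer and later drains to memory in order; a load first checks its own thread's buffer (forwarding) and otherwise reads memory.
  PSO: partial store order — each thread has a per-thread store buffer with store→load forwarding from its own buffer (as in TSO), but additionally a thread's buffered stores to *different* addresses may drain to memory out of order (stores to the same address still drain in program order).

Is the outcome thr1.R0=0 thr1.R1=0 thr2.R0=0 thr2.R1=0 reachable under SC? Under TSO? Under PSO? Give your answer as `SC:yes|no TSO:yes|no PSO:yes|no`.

SC:yes TSO:yes PSO:yes

outcome vector order: (thr1.R0,thr1.R1,thr2.R0,thr2.R1)
SC (12): 0000 0001 0010 0011 0100 0101 0110 0111 1100 1101 1110 1111
TSO (12): 0000 0001 0010 0011 0100 0101 0110 0111 1100 1101 1110 1111
PSO (12): 0000 0001 0010 0011 0100 0101 0110 0111 1100 1101 1110 1111
target 0000 ∈ {SC,TSO,PSO}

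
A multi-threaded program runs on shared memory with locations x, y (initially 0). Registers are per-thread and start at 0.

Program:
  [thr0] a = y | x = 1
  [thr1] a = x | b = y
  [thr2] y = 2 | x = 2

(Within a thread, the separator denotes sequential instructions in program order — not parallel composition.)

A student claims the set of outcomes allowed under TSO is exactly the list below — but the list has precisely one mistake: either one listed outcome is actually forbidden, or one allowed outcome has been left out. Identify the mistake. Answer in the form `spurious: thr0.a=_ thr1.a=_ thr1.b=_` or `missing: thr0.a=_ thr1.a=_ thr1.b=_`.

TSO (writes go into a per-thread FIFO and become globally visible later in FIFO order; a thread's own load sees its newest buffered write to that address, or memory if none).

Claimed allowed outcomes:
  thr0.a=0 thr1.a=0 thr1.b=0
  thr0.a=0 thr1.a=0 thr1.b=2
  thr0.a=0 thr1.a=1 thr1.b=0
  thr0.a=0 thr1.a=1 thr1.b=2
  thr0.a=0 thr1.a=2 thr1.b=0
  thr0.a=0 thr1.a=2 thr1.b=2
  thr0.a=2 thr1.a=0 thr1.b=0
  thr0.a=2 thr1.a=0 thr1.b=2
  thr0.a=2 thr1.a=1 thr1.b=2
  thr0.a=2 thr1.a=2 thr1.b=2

spurious: thr0.a=0 thr1.a=2 thr1.b=0

outcome vector order: (thr0.a,thr1.a,thr1.b)
TSO: 9 outcomes — {0/0/0 0/0/2 0/1/0 0/1/2 0/2/2 2/0/0 2/0/2 2/1/2 2/2/2}
claimed∖TSO = {0/2/0}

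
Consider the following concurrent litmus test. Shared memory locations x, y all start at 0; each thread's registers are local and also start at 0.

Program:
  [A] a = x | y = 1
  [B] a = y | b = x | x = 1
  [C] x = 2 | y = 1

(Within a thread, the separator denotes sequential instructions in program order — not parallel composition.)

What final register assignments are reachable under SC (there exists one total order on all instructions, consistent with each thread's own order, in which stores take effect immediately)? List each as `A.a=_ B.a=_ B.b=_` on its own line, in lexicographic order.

A.a=0 B.a=0 B.b=0
A.a=0 B.a=0 B.b=2
A.a=0 B.a=1 B.b=0
A.a=0 B.a=1 B.b=2
A.a=1 B.a=0 B.b=0
A.a=1 B.a=0 B.b=2
A.a=1 B.a=1 B.b=2
A.a=2 B.a=0 B.b=0
A.a=2 B.a=0 B.b=2
A.a=2 B.a=1 B.b=2

outcome vector order: (A.a,B.a,B.b)
|SC outcomes| = 10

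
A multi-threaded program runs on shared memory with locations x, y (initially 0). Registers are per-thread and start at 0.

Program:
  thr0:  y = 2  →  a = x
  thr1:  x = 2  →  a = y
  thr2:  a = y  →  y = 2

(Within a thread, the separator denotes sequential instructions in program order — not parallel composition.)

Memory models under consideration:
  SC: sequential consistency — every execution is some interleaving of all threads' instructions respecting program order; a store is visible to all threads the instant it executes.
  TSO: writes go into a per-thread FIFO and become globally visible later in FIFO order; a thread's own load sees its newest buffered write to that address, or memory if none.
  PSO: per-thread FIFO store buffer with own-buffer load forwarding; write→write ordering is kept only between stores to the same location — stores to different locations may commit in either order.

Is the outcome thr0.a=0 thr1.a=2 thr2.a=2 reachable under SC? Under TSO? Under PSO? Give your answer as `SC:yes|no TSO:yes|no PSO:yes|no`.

outcome vector order: (thr0.a,thr1.a,thr2.a)
[SC] allowed = {(0,2,0) (0,2,2) (2,0,0) (2,0,2) (2,2,0) (2,2,2)}
[TSO] allowed = {(0,0,0) (0,0,2) (0,2,0) (0,2,2) (2,0,0) (2,0,2) (2,2,0) (2,2,2)}
[PSO] allowed = {(0,0,0) (0,0,2) (0,2,0) (0,2,2) (2,0,0) (2,0,2) (2,2,0) (2,2,2)}
target (0,2,2) ∈ {SC,TSO,PSO}

SC:yes TSO:yes PSO:yes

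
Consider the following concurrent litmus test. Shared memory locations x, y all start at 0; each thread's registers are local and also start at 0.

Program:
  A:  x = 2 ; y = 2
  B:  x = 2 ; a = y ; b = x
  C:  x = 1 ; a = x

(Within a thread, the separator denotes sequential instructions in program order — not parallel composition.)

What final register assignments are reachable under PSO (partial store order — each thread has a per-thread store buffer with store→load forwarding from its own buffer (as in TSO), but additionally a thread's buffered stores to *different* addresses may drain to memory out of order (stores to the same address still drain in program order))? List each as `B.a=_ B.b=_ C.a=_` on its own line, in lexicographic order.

B.a=0 B.b=1 C.a=1
B.a=0 B.b=1 C.a=2
B.a=0 B.b=2 C.a=1
B.a=0 B.b=2 C.a=2
B.a=2 B.b=1 C.a=1
B.a=2 B.b=1 C.a=2
B.a=2 B.b=2 C.a=1
B.a=2 B.b=2 C.a=2

outcome vector order: (B.a,B.b,C.a)
|PSO outcomes| = 8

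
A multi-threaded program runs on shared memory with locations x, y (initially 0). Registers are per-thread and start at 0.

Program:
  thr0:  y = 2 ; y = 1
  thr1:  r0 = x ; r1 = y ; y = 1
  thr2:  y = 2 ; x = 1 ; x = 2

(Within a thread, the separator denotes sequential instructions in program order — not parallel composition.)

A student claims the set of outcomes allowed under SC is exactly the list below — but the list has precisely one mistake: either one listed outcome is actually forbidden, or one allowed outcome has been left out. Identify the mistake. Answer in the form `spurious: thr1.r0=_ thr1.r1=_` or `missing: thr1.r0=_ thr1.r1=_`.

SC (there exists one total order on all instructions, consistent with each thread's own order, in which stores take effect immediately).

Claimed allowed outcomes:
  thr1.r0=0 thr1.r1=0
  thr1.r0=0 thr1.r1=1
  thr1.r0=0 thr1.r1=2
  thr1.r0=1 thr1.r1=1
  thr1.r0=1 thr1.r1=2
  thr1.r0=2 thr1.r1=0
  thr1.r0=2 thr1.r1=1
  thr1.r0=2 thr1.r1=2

outcome vector order: (thr1.r0,thr1.r1)
SC (7): <0 0> <0 1> <0 2> <1 1> <1 2> <2 1> <2 2>
claimed∖SC = {<2 0>}

spurious: thr1.r0=2 thr1.r1=0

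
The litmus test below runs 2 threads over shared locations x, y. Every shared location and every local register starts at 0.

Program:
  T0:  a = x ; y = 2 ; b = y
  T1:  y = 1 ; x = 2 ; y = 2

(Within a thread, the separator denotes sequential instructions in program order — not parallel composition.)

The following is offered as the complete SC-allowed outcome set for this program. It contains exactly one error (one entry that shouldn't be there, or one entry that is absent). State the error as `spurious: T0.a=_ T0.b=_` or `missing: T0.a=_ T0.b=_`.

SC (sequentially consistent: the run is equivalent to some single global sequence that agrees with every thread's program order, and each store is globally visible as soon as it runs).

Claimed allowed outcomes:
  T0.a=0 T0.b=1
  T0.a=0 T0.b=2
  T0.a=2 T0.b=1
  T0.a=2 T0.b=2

outcome vector order: (T0.a,T0.b)
[SC] allowed = {01; 02; 22}
claimed∖SC = {21}

spurious: T0.a=2 T0.b=1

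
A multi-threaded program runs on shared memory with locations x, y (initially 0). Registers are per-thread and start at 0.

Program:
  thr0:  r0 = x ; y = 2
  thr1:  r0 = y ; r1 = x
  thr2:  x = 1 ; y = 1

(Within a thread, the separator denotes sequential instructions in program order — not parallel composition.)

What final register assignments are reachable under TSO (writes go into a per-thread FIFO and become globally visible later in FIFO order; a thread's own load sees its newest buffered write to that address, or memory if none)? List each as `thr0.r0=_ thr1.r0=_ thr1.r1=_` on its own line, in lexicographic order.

outcome vector order: (thr0.r0,thr1.r0,thr1.r1)
|TSO outcomes| = 9

thr0.r0=0 thr1.r0=0 thr1.r1=0
thr0.r0=0 thr1.r0=0 thr1.r1=1
thr0.r0=0 thr1.r0=1 thr1.r1=1
thr0.r0=0 thr1.r0=2 thr1.r1=0
thr0.r0=0 thr1.r0=2 thr1.r1=1
thr0.r0=1 thr1.r0=0 thr1.r1=0
thr0.r0=1 thr1.r0=0 thr1.r1=1
thr0.r0=1 thr1.r0=1 thr1.r1=1
thr0.r0=1 thr1.r0=2 thr1.r1=1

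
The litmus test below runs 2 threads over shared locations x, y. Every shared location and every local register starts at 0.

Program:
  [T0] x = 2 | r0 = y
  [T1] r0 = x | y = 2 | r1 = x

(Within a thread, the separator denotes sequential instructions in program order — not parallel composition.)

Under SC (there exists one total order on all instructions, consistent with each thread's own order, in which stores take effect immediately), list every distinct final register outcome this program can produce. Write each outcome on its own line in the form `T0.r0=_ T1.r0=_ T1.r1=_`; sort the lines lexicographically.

T0.r0=0 T1.r0=0 T1.r1=2
T0.r0=0 T1.r0=2 T1.r1=2
T0.r0=2 T1.r0=0 T1.r1=0
T0.r0=2 T1.r0=0 T1.r1=2
T0.r0=2 T1.r0=2 T1.r1=2

outcome vector order: (T0.r0,T1.r0,T1.r1)
|SC outcomes| = 5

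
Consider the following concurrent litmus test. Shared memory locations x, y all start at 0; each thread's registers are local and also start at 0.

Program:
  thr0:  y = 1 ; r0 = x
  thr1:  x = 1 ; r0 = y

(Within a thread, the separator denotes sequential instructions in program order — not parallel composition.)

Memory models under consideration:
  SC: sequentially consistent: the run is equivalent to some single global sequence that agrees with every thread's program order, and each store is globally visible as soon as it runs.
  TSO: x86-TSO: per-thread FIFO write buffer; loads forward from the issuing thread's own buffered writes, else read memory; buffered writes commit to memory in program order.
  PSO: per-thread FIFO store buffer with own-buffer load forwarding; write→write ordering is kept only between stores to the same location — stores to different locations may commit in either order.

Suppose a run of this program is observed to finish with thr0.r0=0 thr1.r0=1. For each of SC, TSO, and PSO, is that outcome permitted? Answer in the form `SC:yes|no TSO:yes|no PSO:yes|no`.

outcome vector order: (thr0.r0,thr1.r0)
[SC] allowed = {<0 1> <1 0> <1 1>}
[TSO] allowed = {<0 0> <0 1> <1 0> <1 1>}
[PSO] allowed = {<0 0> <0 1> <1 0> <1 1>}
target <0 1> ∈ {SC,TSO,PSO}

SC:yes TSO:yes PSO:yes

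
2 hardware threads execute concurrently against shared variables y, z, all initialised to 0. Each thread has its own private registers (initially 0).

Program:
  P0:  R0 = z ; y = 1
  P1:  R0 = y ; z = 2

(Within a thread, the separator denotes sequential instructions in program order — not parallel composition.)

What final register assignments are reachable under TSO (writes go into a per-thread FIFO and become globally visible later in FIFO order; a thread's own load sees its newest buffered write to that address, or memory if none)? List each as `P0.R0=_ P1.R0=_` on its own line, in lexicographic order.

outcome vector order: (P0.R0,P1.R0)
|TSO outcomes| = 3

P0.R0=0 P1.R0=0
P0.R0=0 P1.R0=1
P0.R0=2 P1.R0=0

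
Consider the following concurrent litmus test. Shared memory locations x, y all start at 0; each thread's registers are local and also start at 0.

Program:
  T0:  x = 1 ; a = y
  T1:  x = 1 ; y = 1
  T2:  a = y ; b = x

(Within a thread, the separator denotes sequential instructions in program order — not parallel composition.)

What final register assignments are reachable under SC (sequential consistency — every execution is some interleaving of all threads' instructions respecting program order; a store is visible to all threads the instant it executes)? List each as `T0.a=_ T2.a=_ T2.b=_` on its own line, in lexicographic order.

T0.a=0 T2.a=0 T2.b=0
T0.a=0 T2.a=0 T2.b=1
T0.a=0 T2.a=1 T2.b=1
T0.a=1 T2.a=0 T2.b=0
T0.a=1 T2.a=0 T2.b=1
T0.a=1 T2.a=1 T2.b=1

outcome vector order: (T0.a,T2.a,T2.b)
|SC outcomes| = 6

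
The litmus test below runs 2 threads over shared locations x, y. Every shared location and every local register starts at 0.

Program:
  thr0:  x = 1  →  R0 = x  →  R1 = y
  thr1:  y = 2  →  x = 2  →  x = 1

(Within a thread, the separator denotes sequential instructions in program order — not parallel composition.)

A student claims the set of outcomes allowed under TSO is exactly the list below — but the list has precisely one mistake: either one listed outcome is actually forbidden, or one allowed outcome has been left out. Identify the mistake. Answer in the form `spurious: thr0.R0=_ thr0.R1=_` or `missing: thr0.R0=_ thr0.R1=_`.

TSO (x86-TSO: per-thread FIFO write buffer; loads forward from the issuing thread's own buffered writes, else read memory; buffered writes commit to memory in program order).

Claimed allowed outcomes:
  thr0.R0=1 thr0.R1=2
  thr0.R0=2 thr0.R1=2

missing: thr0.R0=1 thr0.R1=0

outcome vector order: (thr0.R0,thr0.R1)
TSO (3): (1,0), (1,2), (2,2)
TSO∖claimed = {(1,0)}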